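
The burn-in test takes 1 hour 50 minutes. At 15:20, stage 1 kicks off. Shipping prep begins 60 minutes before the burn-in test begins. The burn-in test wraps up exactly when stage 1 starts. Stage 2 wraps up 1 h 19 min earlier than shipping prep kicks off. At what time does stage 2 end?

11:11

The burn-in test ends at 15:20.
The burn-in test starts at 15:20 − 110 min = 13:30.
Shipping prep starts at 13:30 − 60 min = 12:30.
Stage 2 ends at 12:30 − 79 min = 11:11.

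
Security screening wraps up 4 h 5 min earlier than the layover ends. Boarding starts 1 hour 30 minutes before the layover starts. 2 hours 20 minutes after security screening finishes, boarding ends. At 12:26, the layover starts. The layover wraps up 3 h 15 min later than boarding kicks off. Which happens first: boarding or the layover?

boarding

Boarding starts at 12:26 − 90 min = 10:56.
Boarding starts at 10:56 and the layover starts at 12:26, so boarding is first.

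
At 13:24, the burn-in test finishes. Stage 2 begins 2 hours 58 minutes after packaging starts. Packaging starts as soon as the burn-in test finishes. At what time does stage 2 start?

16:22

Packaging starts at 13:24.
Stage 2 starts at 13:24 + 178 min = 16:22.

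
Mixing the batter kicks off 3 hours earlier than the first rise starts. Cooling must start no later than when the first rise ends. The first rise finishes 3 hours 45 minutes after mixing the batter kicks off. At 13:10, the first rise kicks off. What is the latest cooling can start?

13:55

Mixing the batter starts at 13:10 − 180 min = 10:10.
The first rise ends at 10:10 + 225 min = 13:55.
Cooling is bounded by the first rise, so the latest it can start is 13:55.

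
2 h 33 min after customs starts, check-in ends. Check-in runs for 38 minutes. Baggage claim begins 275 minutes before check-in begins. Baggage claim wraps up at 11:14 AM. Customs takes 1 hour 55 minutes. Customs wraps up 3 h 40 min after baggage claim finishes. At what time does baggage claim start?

Customs ends at 11:14 AM + 220 min = 2:54 PM.
Customs starts at 2:54 PM − 115 min = 12:59 PM.
Check-in ends at 12:59 PM + 153 min = 3:32 PM.
Check-in starts at 3:32 PM − 38 min = 2:54 PM.
Baggage claim starts at 2:54 PM − 275 min = 10:19 AM.

10:19 AM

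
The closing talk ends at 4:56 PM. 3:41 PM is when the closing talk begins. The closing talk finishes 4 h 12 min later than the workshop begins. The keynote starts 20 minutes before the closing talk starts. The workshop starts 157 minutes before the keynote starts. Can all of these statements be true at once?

Yes

The keynote starts at 3:41 PM − 20 min = 3:21 PM.
The workshop starts at 3:21 PM − 157 min = 12:44 PM.
The closing talk ends at 12:44 PM + 252 min = 4:56 PM.
That matches the stated 4:56 PM, so the schedule is consistent.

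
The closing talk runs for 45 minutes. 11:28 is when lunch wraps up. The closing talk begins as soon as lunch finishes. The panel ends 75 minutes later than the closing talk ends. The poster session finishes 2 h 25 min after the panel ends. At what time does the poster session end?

15:53

The closing talk starts at 11:28.
The closing talk ends at 11:28 + 45 min = 12:13.
The panel ends at 12:13 + 75 min = 13:28.
The poster session ends at 13:28 + 145 min = 15:53.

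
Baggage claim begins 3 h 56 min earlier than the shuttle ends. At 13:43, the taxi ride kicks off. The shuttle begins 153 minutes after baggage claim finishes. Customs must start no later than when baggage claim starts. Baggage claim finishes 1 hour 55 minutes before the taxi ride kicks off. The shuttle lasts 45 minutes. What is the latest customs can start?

Baggage claim ends at 13:43 − 115 min = 11:48.
The shuttle starts at 11:48 + 153 min = 14:21.
The shuttle ends at 14:21 + 45 min = 15:06.
Baggage claim starts at 15:06 − 236 min = 11:10.
Customs is bounded by baggage claim, so the latest it can start is 11:10.

11:10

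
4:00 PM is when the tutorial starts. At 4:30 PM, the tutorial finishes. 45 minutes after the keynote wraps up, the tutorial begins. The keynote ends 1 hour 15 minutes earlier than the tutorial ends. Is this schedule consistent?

Yes

The keynote ends at 4:30 PM − 75 min = 3:15 PM.
The tutorial starts at 3:15 PM + 45 min = 4:00 PM.
That matches the stated 4:00 PM, so the schedule is consistent.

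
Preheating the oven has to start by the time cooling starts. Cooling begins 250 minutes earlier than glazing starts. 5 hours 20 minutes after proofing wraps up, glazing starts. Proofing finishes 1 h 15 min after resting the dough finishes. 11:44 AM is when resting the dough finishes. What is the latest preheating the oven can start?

Proofing ends at 11:44 AM + 75 min = 12:59 PM.
Glazing starts at 12:59 PM + 320 min = 6:19 PM.
Cooling starts at 6:19 PM − 250 min = 2:09 PM.
Preheating the oven is bounded by cooling, so the latest it can start is 2:09 PM.

2:09 PM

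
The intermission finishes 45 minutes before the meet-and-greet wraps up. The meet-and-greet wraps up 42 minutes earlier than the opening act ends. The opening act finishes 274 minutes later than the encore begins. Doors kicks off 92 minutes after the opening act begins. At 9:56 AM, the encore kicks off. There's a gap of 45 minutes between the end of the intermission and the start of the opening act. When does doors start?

The opening act ends at 9:56 AM + 274 min = 2:30 PM.
The meet-and-greet ends at 2:30 PM − 42 min = 1:48 PM.
The intermission ends at 1:48 PM − 45 min = 1:03 PM.
The opening act starts at 1:03 PM + 45 min = 1:48 PM.
Doors starts at 1:48 PM + 92 min = 3:20 PM.

3:20 PM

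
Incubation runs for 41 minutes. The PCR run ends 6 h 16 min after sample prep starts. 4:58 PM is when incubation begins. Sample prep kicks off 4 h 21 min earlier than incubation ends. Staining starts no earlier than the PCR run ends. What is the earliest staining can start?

7:34 PM

Incubation ends at 4:58 PM + 41 min = 5:39 PM.
Sample prep starts at 5:39 PM − 261 min = 1:18 PM.
The PCR run ends at 1:18 PM + 376 min = 7:34 PM.
Staining is bounded by the PCR run, so the earliest it can start is 7:34 PM.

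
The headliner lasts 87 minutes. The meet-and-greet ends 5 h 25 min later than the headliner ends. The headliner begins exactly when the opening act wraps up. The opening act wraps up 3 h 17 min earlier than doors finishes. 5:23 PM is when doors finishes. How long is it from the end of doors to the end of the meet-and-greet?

3 h 35 min

The opening act ends at 5:23 PM − 197 min = 2:06 PM.
So the headliner starts at 2:06 PM.
The headliner ends at 2:06 PM + 87 min = 3:33 PM.
The meet-and-greet ends at 3:33 PM + 325 min = 8:58 PM.
From 5:23 PM to 8:58 PM is 3 h 35 min.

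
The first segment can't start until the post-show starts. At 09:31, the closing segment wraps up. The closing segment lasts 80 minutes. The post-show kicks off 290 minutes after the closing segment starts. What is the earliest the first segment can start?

The closing segment starts at 09:31 − 80 min = 08:11.
The post-show starts at 08:11 + 290 min = 13:01.
The first segment is bounded by the post-show, so the earliest it can start is 13:01.

13:01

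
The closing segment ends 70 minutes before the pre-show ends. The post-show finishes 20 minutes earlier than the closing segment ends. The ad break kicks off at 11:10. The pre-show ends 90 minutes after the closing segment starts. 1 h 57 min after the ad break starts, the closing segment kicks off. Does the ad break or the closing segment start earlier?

The closing segment starts at 11:10 + 117 min = 13:07.
The ad break starts at 11:10 and the closing segment starts at 13:07, so the ad break is first.

the ad break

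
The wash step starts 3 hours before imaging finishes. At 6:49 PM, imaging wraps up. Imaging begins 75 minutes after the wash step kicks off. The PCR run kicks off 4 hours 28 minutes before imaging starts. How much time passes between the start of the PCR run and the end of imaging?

The wash step starts at 6:49 PM − 180 min = 3:49 PM.
Imaging starts at 3:49 PM + 75 min = 5:04 PM.
The PCR run starts at 5:04 PM − 268 min = 12:36 PM.
From 12:36 PM to 6:49 PM is 6 h 13 min.

6 h 13 min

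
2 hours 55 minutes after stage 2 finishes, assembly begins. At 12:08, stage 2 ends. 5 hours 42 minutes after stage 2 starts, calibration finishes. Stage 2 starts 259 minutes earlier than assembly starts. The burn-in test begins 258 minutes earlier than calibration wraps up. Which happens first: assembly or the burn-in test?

Assembly starts at 12:08 + 175 min = 15:03.
Stage 2 starts at 15:03 − 259 min = 10:44.
Calibration ends at 10:44 + 342 min = 16:26.
The burn-in test starts at 16:26 − 258 min = 12:08.
Assembly starts at 15:03 and the burn-in test starts at 12:08, so the burn-in test is first.

the burn-in test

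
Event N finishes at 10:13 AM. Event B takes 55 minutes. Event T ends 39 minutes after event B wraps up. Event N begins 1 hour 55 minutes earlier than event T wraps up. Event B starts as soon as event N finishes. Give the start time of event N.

9:52 AM

Event B starts at 10:13 AM.
Event B ends at 10:13 AM + 55 min = 11:08 AM.
Event T ends at 11:08 AM + 39 min = 11:47 AM.
Event N starts at 11:47 AM − 115 min = 9:52 AM.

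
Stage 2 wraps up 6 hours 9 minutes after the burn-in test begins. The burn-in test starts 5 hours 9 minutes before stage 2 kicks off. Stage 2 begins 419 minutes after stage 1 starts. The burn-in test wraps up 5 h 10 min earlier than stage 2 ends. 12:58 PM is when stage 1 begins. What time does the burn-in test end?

3:47 PM

Stage 2 starts at 12:58 PM + 419 min = 7:57 PM.
The burn-in test starts at 7:57 PM − 309 min = 2:48 PM.
Stage 2 ends at 2:48 PM + 369 min = 8:57 PM.
The burn-in test ends at 8:57 PM − 310 min = 3:47 PM.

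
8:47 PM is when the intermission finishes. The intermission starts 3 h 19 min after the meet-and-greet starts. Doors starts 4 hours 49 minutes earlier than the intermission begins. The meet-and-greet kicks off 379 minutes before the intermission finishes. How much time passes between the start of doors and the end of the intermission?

469 minutes

The meet-and-greet starts at 8:47 PM − 379 min = 2:28 PM.
The intermission starts at 2:28 PM + 199 min = 5:47 PM.
Doors starts at 5:47 PM − 289 min = 12:58 PM.
From 12:58 PM to 8:47 PM is 469 minutes.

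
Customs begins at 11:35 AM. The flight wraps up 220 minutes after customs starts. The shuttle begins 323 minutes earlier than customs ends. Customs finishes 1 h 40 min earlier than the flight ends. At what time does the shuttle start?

8:12 AM

The flight ends at 11:35 AM + 220 min = 3:15 PM.
Customs ends at 3:15 PM − 100 min = 1:35 PM.
The shuttle starts at 1:35 PM − 323 min = 8:12 AM.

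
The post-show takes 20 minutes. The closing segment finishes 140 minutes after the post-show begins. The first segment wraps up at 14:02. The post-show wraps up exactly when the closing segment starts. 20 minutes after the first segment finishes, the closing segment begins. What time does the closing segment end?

16:22

The closing segment starts at 14:02 + 20 min = 14:22.
So the post-show ends at 14:22.
The post-show starts at 14:22 − 20 min = 14:02.
The closing segment ends at 14:02 + 140 min = 16:22.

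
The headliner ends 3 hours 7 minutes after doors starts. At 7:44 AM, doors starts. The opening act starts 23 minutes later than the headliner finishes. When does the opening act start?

The headliner ends at 7:44 AM + 187 min = 10:51 AM.
The opening act starts at 10:51 AM + 23 min = 11:14 AM.

11:14 AM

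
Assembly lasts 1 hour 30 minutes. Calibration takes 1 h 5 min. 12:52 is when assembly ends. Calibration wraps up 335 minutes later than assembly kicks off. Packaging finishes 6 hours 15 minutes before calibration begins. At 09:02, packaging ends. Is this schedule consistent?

Assembly starts at 12:52 − 90 min = 11:22.
Calibration ends at 11:22 + 335 min = 16:57.
Calibration starts at 16:57 − 65 min = 15:52.
Packaging ends at 15:52 − 375 min = 09:37.
But packaging is also said to end at 09:02 — a 35-minute conflict.

No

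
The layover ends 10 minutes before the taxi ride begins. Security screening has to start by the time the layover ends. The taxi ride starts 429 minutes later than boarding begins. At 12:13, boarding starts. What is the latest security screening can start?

The taxi ride starts at 12:13 + 429 min = 19:22.
The layover ends at 19:22 − 10 min = 19:12.
Security screening is bounded by the layover, so the latest it can start is 19:12.

19:12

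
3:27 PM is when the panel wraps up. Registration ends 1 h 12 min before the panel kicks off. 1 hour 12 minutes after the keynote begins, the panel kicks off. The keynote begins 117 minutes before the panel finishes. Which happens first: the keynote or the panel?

the keynote

The keynote starts at 3:27 PM − 117 min = 1:30 PM.
The panel starts at 1:30 PM + 72 min = 2:42 PM.
The keynote starts at 1:30 PM and the panel starts at 2:42 PM, so the keynote is first.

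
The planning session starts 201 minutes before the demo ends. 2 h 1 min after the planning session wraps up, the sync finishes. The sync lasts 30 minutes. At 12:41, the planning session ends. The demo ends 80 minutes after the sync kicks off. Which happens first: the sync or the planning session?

the planning session

The sync ends at 12:41 + 121 min = 14:42.
The sync starts at 14:42 − 30 min = 14:12.
The demo ends at 14:12 + 80 min = 15:32.
The planning session starts at 15:32 − 201 min = 12:11.
The sync starts at 14:12 and the planning session starts at 12:11, so the planning session is first.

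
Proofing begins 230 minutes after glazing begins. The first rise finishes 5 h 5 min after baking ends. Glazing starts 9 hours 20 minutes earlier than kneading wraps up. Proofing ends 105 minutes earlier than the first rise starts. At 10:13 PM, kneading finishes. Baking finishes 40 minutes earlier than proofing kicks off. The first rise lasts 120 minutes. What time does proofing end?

5:23 PM

Glazing starts at 10:13 PM − 560 min = 12:53 PM.
Proofing starts at 12:53 PM + 230 min = 4:43 PM.
Baking ends at 4:43 PM − 40 min = 4:03 PM.
The first rise ends at 4:03 PM + 305 min = 9:08 PM.
The first rise starts at 9:08 PM − 120 min = 7:08 PM.
Proofing ends at 7:08 PM − 105 min = 5:23 PM.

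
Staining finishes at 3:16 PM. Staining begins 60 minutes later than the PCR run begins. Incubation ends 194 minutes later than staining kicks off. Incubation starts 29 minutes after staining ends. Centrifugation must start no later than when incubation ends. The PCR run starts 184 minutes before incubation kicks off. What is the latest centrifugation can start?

4:55 PM

Incubation starts at 3:16 PM + 29 min = 3:45 PM.
The PCR run starts at 3:45 PM − 184 min = 12:41 PM.
Staining starts at 12:41 PM + 60 min = 1:41 PM.
Incubation ends at 1:41 PM + 194 min = 4:55 PM.
Centrifugation is bounded by incubation, so the latest it can start is 4:55 PM.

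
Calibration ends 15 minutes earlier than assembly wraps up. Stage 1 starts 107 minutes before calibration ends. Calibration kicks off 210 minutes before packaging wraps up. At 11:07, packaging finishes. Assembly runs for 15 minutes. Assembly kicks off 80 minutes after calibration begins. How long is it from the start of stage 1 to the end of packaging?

3 hours 57 minutes

Calibration starts at 11:07 − 210 min = 07:37.
Assembly starts at 07:37 + 80 min = 08:57.
Assembly ends at 08:57 + 15 min = 09:12.
Calibration ends at 09:12 − 15 min = 08:57.
Stage 1 starts at 08:57 − 107 min = 07:10.
From 07:10 to 11:07 is 3 hours 57 minutes.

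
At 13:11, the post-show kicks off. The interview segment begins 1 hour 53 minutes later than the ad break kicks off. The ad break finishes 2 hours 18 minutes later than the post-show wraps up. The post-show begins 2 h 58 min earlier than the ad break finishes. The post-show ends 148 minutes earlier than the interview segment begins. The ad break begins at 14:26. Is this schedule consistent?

Yes

The interview segment starts at 14:26 + 113 min = 16:19.
The post-show ends at 16:19 − 148 min = 13:51.
The ad break ends at 13:51 + 138 min = 16:09.
The post-show starts at 16:09 − 178 min = 13:11.
That matches the stated 13:11, so the schedule is consistent.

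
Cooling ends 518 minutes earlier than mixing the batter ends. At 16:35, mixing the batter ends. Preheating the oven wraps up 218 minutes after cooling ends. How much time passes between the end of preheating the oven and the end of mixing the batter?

Cooling ends at 16:35 − 518 min = 07:57.
Preheating the oven ends at 07:57 + 218 min = 11:35.
From 11:35 to 16:35 is 5 hours.

5 hours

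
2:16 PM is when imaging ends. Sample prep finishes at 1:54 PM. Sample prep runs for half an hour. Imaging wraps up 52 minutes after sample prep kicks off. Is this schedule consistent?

Sample prep starts at 1:54 PM − 30 min = 1:24 PM.
Imaging ends at 1:24 PM + 52 min = 2:16 PM.
That matches the stated 2:16 PM, so the schedule is consistent.

Yes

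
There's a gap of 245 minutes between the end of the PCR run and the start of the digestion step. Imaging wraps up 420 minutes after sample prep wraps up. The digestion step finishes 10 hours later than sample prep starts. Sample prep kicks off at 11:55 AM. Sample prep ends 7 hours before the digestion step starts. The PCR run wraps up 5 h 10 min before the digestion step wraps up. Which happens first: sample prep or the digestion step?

The digestion step ends at 11:55 AM + 600 min = 9:55 PM.
The PCR run ends at 9:55 PM − 310 min = 4:45 PM.
The digestion step starts at 4:45 PM + 245 min = 8:50 PM.
Sample prep starts at 11:55 AM and the digestion step starts at 8:50 PM, so sample prep is first.

sample prep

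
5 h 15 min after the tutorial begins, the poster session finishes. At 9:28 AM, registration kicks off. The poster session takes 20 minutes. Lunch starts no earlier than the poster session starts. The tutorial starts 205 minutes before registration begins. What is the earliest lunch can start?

10:58 AM

The tutorial starts at 9:28 AM − 205 min = 6:03 AM.
The poster session ends at 6:03 AM + 315 min = 11:18 AM.
The poster session starts at 11:18 AM − 20 min = 10:58 AM.
Lunch is bounded by the poster session, so the earliest it can start is 10:58 AM.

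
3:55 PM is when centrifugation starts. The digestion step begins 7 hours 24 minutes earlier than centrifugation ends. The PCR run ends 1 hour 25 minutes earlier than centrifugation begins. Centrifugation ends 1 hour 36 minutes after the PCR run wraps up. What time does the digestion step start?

The PCR run ends at 3:55 PM − 85 min = 2:30 PM.
Centrifugation ends at 2:30 PM + 96 min = 4:06 PM.
The digestion step starts at 4:06 PM − 444 min = 8:42 AM.

8:42 AM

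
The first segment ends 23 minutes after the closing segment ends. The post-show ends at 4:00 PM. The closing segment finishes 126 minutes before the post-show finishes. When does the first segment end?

2:17 PM

The closing segment ends at 4:00 PM − 126 min = 1:54 PM.
The first segment ends at 1:54 PM + 23 min = 2:17 PM.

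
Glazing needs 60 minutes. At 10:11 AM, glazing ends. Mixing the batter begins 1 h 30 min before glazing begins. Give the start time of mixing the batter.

Glazing starts at 10:11 AM − 60 min = 9:11 AM.
Mixing the batter starts at 9:11 AM − 90 min = 7:41 AM.

7:41 AM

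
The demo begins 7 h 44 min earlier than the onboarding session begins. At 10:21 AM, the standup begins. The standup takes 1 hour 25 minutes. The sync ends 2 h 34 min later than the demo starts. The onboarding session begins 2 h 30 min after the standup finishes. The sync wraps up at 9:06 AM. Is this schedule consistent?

Yes

The standup ends at 10:21 AM + 85 min = 11:46 AM.
The onboarding session starts at 11:46 AM + 150 min = 2:16 PM.
The demo starts at 2:16 PM − 464 min = 6:32 AM.
The sync ends at 6:32 AM + 154 min = 9:06 AM.
That matches the stated 9:06 AM, so the schedule is consistent.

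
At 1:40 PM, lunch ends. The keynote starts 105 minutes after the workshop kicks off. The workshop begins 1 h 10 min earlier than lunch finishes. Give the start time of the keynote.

2:15 PM

The workshop starts at 1:40 PM − 70 min = 12:30 PM.
The keynote starts at 12:30 PM + 105 min = 2:15 PM.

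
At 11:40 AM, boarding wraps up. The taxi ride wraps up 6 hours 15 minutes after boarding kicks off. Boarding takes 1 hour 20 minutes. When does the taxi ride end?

Boarding starts at 11:40 AM − 80 min = 10:20 AM.
The taxi ride ends at 10:20 AM + 375 min = 4:35 PM.

4:35 PM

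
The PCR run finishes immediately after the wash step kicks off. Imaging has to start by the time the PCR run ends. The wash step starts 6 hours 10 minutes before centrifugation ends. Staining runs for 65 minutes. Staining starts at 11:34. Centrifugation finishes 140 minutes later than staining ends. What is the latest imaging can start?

Staining ends at 11:34 + 65 min = 12:39.
Centrifugation ends at 12:39 + 140 min = 14:59.
The wash step starts at 14:59 − 370 min = 08:49.
So the PCR run ends at 08:49.
Imaging is bounded by the PCR run, so the latest it can start is 08:49.

08:49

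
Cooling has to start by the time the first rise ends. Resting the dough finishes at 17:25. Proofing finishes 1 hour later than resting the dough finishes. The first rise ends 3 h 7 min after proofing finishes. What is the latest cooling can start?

Proofing ends at 17:25 + 60 min = 18:25.
The first rise ends at 18:25 + 187 min = 21:32.
Cooling is bounded by the first rise, so the latest it can start is 21:32.

21:32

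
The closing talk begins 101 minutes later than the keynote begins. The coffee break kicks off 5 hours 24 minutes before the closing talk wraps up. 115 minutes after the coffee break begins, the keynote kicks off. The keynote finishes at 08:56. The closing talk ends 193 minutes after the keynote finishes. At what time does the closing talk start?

The closing talk ends at 08:56 + 193 min = 12:09.
The coffee break starts at 12:09 − 324 min = 06:45.
The keynote starts at 06:45 + 115 min = 08:40.
The closing talk starts at 08:40 + 101 min = 10:21.

10:21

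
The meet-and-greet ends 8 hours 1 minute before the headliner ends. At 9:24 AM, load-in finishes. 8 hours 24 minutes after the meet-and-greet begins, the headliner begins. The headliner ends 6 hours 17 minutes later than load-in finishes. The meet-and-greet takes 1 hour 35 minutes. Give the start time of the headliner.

2:29 PM

The headliner ends at 9:24 AM + 377 min = 3:41 PM.
The meet-and-greet ends at 3:41 PM − 481 min = 7:40 AM.
The meet-and-greet starts at 7:40 AM − 95 min = 6:05 AM.
The headliner starts at 6:05 AM + 504 min = 2:29 PM.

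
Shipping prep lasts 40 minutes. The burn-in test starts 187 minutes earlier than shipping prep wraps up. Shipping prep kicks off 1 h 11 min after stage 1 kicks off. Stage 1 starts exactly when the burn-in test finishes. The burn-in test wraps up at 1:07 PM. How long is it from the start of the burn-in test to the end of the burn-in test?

Stage 1 starts at 1:07 PM.
Shipping prep starts at 1:07 PM + 71 min = 2:18 PM.
Shipping prep ends at 2:18 PM + 40 min = 2:58 PM.
The burn-in test starts at 2:58 PM − 187 min = 11:51 AM.
From 11:51 AM to 1:07 PM is 76 minutes.

76 minutes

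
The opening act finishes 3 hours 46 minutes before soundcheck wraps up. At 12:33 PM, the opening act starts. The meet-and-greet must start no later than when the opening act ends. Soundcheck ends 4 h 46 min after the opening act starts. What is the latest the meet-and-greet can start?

Soundcheck ends at 12:33 PM + 286 min = 5:19 PM.
The opening act ends at 5:19 PM − 226 min = 1:33 PM.
The meet-and-greet is bounded by the opening act, so the latest it can start is 1:33 PM.

1:33 PM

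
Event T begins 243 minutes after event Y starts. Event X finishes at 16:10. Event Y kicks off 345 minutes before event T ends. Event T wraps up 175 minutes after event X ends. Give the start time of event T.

17:23

Event T ends at 16:10 + 175 min = 19:05.
Event Y starts at 19:05 − 345 min = 13:20.
Event T starts at 13:20 + 243 min = 17:23.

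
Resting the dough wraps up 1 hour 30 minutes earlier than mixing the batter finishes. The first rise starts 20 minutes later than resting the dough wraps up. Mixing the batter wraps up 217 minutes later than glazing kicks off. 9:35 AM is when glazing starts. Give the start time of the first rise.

12:02 PM

Mixing the batter ends at 9:35 AM + 217 min = 1:12 PM.
Resting the dough ends at 1:12 PM − 90 min = 11:42 AM.
The first rise starts at 11:42 AM + 20 min = 12:02 PM.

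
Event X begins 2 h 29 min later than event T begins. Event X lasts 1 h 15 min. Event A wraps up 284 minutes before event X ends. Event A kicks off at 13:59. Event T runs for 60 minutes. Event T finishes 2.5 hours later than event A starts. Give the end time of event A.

Event T ends at 13:59 + 150 min = 16:29.
Event T starts at 16:29 − 60 min = 15:29.
Event X starts at 15:29 + 149 min = 17:58.
Event X ends at 17:58 + 75 min = 19:13.
Event A ends at 19:13 − 284 min = 14:29.

14:29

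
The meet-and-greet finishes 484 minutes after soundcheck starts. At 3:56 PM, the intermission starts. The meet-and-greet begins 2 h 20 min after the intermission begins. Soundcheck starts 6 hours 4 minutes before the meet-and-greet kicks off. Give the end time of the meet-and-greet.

8:16 PM

The meet-and-greet starts at 3:56 PM + 140 min = 6:16 PM.
Soundcheck starts at 6:16 PM − 364 min = 12:12 PM.
The meet-and-greet ends at 12:12 PM + 484 min = 8:16 PM.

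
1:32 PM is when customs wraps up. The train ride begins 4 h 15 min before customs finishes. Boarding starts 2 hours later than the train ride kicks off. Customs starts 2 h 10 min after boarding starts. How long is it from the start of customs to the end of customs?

5 minutes

The train ride starts at 1:32 PM − 255 min = 9:17 AM.
Boarding starts at 9:17 AM + 120 min = 11:17 AM.
Customs starts at 11:17 AM + 130 min = 1:27 PM.
From 1:27 PM to 1:32 PM is 5 minutes.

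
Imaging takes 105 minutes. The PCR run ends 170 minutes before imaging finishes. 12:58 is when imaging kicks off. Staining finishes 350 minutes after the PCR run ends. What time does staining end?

17:43

Imaging ends at 12:58 + 105 min = 14:43.
The PCR run ends at 14:43 − 170 min = 11:53.
Staining ends at 11:53 + 350 min = 17:43.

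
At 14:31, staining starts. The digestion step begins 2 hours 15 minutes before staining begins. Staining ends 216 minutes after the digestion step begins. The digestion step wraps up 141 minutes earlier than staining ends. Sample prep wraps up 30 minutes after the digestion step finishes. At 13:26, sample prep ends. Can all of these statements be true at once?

The digestion step starts at 14:31 − 135 min = 12:16.
Staining ends at 12:16 + 216 min = 15:52.
The digestion step ends at 15:52 − 141 min = 13:31.
Sample prep ends at 13:31 + 30 min = 14:01.
But sample prep is also said to end at 13:26 — a 35-minute conflict.

No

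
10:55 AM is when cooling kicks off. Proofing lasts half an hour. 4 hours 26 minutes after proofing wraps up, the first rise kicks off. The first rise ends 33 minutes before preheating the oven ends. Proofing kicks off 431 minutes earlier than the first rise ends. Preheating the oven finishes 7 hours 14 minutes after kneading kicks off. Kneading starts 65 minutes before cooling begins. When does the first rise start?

2:16 PM

Kneading starts at 10:55 AM − 65 min = 9:50 AM.
Preheating the oven ends at 9:50 AM + 434 min = 5:04 PM.
The first rise ends at 5:04 PM − 33 min = 4:31 PM.
Proofing starts at 4:31 PM − 431 min = 9:20 AM.
Proofing ends at 9:20 AM + 30 min = 9:50 AM.
The first rise starts at 9:50 AM + 266 min = 2:16 PM.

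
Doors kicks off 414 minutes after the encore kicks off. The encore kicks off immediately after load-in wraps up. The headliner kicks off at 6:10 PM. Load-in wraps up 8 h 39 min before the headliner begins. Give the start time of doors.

Load-in ends at 6:10 PM − 519 min = 9:31 AM.
So the encore starts at 9:31 AM.
Doors starts at 9:31 AM + 414 min = 4:25 PM.

4:25 PM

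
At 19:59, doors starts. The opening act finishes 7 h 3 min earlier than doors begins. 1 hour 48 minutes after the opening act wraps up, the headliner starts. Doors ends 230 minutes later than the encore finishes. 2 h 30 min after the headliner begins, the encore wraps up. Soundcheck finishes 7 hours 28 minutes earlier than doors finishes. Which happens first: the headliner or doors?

The opening act ends at 19:59 − 423 min = 12:56.
The headliner starts at 12:56 + 108 min = 14:44.
The headliner starts at 14:44 and doors starts at 19:59, so the headliner is first.

the headliner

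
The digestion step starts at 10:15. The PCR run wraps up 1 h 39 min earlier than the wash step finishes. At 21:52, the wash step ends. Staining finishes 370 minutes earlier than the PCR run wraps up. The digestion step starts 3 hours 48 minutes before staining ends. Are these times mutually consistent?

Yes

The PCR run ends at 21:52 − 99 min = 20:13.
Staining ends at 20:13 − 370 min = 14:03.
The digestion step starts at 14:03 − 228 min = 10:15.
That matches the stated 10:15, so the schedule is consistent.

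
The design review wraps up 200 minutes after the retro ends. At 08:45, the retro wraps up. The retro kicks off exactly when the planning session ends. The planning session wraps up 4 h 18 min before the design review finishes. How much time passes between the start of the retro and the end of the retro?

The design review ends at 08:45 + 200 min = 12:05.
The planning session ends at 12:05 − 258 min = 07:47.
So the retro starts at 07:47.
From 07:47 to 08:45 is 58 minutes.

58 minutes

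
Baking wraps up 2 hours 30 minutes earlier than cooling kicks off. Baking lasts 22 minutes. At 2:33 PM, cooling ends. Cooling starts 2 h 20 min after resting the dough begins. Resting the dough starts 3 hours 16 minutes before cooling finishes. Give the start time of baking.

Resting the dough starts at 2:33 PM − 196 min = 11:17 AM.
Cooling starts at 11:17 AM + 140 min = 1:37 PM.
Baking ends at 1:37 PM − 150 min = 11:07 AM.
Baking starts at 11:07 AM − 22 min = 10:45 AM.

10:45 AM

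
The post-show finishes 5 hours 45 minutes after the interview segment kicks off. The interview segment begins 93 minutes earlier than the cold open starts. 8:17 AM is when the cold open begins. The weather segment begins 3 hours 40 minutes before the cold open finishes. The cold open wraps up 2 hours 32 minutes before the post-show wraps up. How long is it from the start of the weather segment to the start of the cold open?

The interview segment starts at 8:17 AM − 93 min = 6:44 AM.
The post-show ends at 6:44 AM + 345 min = 12:29 PM.
The cold open ends at 12:29 PM − 152 min = 9:57 AM.
The weather segment starts at 9:57 AM − 220 min = 6:17 AM.
From 6:17 AM to 8:17 AM is 120 minutes.

120 minutes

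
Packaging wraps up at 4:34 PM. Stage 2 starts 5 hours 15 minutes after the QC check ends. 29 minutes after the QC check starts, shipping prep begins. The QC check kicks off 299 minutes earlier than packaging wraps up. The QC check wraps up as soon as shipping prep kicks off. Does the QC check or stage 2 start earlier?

The QC check starts at 4:34 PM − 299 min = 11:35 AM.
Shipping prep starts at 11:35 AM + 29 min = 12:04 PM.
So the QC check ends at 12:04 PM.
Stage 2 starts at 12:04 PM + 315 min = 5:19 PM.
The QC check starts at 11:35 AM and stage 2 starts at 5:19 PM, so the QC check is first.

the QC check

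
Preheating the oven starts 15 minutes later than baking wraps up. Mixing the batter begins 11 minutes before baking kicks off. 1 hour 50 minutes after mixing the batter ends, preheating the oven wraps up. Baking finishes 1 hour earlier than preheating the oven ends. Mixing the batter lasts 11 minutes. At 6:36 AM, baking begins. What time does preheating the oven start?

Mixing the batter starts at 6:36 AM − 11 min = 6:25 AM.
Mixing the batter ends at 6:25 AM + 11 min = 6:36 AM.
Preheating the oven ends at 6:36 AM + 110 min = 8:26 AM.
Baking ends at 8:26 AM − 60 min = 7:26 AM.
Preheating the oven starts at 7:26 AM + 15 min = 7:41 AM.

7:41 AM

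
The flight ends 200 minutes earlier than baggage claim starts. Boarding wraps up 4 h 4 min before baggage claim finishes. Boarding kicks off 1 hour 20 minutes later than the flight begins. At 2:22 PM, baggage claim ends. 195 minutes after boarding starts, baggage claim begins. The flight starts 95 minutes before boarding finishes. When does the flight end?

Boarding ends at 2:22 PM − 244 min = 10:18 AM.
The flight starts at 10:18 AM − 95 min = 8:43 AM.
Boarding starts at 8:43 AM + 80 min = 10:03 AM.
Baggage claim starts at 10:03 AM + 195 min = 1:18 PM.
The flight ends at 1:18 PM − 200 min = 9:58 AM.

9:58 AM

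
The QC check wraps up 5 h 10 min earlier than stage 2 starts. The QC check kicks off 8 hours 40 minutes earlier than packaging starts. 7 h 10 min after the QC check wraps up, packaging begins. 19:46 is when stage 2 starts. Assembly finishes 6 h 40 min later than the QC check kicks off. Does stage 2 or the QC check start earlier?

The QC check ends at 19:46 − 310 min = 14:36.
Packaging starts at 14:36 + 430 min = 21:46.
The QC check starts at 21:46 − 520 min = 13:06.
Stage 2 starts at 19:46 and the QC check starts at 13:06, so the QC check is first.

the QC check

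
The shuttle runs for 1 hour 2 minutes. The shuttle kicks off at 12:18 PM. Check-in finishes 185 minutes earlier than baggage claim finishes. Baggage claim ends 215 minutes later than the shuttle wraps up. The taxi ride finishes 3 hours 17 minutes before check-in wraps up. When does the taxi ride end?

The shuttle ends at 12:18 PM + 62 min = 1:20 PM.
Baggage claim ends at 1:20 PM + 215 min = 4:55 PM.
Check-in ends at 4:55 PM − 185 min = 1:50 PM.
The taxi ride ends at 1:50 PM − 197 min = 10:33 AM.

10:33 AM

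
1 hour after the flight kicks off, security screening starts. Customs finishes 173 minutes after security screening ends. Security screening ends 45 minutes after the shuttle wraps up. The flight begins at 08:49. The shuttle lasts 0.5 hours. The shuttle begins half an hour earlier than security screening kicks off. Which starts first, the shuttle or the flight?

the flight

Security screening starts at 08:49 + 60 min = 09:49.
The shuttle starts at 09:49 − 30 min = 09:19.
The shuttle starts at 09:19 and the flight starts at 08:49, so the flight is first.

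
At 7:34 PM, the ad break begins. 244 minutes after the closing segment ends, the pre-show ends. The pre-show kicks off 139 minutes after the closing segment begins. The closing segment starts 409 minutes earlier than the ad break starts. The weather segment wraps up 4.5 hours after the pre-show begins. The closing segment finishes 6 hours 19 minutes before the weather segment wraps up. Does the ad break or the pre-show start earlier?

the pre-show

The closing segment starts at 7:34 PM − 409 min = 12:45 PM.
The pre-show starts at 12:45 PM + 139 min = 3:04 PM.
The ad break starts at 7:34 PM and the pre-show starts at 3:04 PM, so the pre-show is first.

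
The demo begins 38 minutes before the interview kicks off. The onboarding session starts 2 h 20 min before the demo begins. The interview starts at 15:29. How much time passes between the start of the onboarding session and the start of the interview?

2 h 58 min

The demo starts at 15:29 − 38 min = 14:51.
The onboarding session starts at 14:51 − 140 min = 12:31.
From 12:31 to 15:29 is 2 h 58 min.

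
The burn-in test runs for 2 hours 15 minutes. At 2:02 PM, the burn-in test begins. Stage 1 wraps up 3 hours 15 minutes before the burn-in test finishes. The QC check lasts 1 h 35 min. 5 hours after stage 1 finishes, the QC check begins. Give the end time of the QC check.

7:37 PM

The burn-in test ends at 2:02 PM + 135 min = 4:17 PM.
Stage 1 ends at 4:17 PM − 195 min = 1:02 PM.
The QC check starts at 1:02 PM + 300 min = 6:02 PM.
The QC check ends at 6:02 PM + 95 min = 7:37 PM.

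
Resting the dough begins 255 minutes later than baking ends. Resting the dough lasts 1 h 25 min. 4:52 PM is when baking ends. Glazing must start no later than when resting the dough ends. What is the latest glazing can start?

10:32 PM

Resting the dough starts at 4:52 PM + 255 min = 9:07 PM.
Resting the dough ends at 9:07 PM + 85 min = 10:32 PM.
Glazing is bounded by resting the dough, so the latest it can start is 10:32 PM.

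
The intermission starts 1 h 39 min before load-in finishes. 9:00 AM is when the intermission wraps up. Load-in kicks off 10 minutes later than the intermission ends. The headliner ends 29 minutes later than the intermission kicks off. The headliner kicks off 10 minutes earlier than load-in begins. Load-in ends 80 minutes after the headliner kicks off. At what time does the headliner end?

9:10 AM

Load-in starts at 9:00 AM + 10 min = 9:10 AM.
The headliner starts at 9:10 AM − 10 min = 9:00 AM.
Load-in ends at 9:00 AM + 80 min = 10:20 AM.
The intermission starts at 10:20 AM − 99 min = 8:41 AM.
The headliner ends at 8:41 AM + 29 min = 9:10 AM.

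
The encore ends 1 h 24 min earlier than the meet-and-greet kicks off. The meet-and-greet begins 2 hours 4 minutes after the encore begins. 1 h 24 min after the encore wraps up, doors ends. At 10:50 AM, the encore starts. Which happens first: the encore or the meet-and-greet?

the encore

The meet-and-greet starts at 10:50 AM + 124 min = 12:54 PM.
The encore starts at 10:50 AM and the meet-and-greet starts at 12:54 PM, so the encore is first.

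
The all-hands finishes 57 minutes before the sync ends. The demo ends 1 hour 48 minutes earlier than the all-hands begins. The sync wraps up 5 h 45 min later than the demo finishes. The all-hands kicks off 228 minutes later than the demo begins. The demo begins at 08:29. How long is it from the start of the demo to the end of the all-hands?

408 minutes

The all-hands starts at 08:29 + 228 min = 12:17.
The demo ends at 12:17 − 108 min = 10:29.
The sync ends at 10:29 + 345 min = 16:14.
The all-hands ends at 16:14 − 57 min = 15:17.
From 08:29 to 15:17 is 408 minutes.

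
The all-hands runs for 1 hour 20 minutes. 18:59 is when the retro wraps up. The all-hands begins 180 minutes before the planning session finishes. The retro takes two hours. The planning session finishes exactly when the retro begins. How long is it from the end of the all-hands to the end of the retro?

220 minutes

The retro starts at 18:59 − 120 min = 16:59.
So the planning session ends at 16:59.
The all-hands starts at 16:59 − 180 min = 13:59.
The all-hands ends at 13:59 + 80 min = 15:19.
From 15:19 to 18:59 is 220 minutes.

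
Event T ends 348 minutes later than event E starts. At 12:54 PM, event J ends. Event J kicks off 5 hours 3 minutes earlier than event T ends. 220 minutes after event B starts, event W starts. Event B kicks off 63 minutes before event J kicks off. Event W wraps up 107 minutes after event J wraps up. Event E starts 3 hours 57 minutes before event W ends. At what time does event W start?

2:06 PM

Event W ends at 12:54 PM + 107 min = 2:41 PM.
Event E starts at 2:41 PM − 237 min = 10:44 AM.
Event T ends at 10:44 AM + 348 min = 4:32 PM.
Event J starts at 4:32 PM − 303 min = 11:29 AM.
Event B starts at 11:29 AM − 63 min = 10:26 AM.
Event W starts at 10:26 AM + 220 min = 2:06 PM.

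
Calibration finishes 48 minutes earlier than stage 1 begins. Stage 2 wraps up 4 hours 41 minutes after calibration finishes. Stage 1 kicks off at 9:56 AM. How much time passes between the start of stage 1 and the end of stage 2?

3 h 53 min

Calibration ends at 9:56 AM − 48 min = 9:08 AM.
Stage 2 ends at 9:08 AM + 281 min = 1:49 PM.
From 9:56 AM to 1:49 PM is 3 h 53 min.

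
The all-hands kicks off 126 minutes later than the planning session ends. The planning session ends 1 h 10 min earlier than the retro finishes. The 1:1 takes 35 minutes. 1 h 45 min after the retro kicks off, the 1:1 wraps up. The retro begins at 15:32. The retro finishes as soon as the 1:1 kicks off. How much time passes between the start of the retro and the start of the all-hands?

2 hours 6 minutes

The 1:1 ends at 15:32 + 105 min = 17:17.
The 1:1 starts at 17:17 − 35 min = 16:42.
So the retro ends at 16:42.
The planning session ends at 16:42 − 70 min = 15:32.
The all-hands starts at 15:32 + 126 min = 17:38.
From 15:32 to 17:38 is 2 hours 6 minutes.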